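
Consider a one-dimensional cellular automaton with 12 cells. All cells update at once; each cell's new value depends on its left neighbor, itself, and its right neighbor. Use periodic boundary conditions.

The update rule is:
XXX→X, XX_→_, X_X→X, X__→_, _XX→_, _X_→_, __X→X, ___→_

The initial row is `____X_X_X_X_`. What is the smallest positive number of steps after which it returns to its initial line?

step 1: ___X_X_X_X__
step 2: __X_X_X_X___
step 3: _X_X_X_X____
step 4: X_X_X_X_____
step 5: _X_X_X_____X
step 6: X_X_X_____X_
step 7: _X_X_____X_X
step 8: X_X_____X_X_
step 9: _X_____X_X_X
step 10: X_____X_X_X_
step 11: _____X_X_X_X
step 12: ____X_X_X_X_

12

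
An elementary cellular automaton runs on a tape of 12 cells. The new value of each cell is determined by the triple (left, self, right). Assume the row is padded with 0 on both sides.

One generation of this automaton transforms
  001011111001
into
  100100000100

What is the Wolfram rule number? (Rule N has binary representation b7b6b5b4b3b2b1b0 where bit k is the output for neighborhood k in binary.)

position 5: 111 → 0  (bit 7 = 0)
position 8: 110 → 0  (bit 6 = 0)
position 3: 101 → 1  (bit 5 = 1)
position 9: 100 → 1  (bit 4 = 1)
position 4: 011 → 0  (bit 3 = 0)
position 2: 010 → 0  (bit 2 = 0)
position 1: 001 → 0  (bit 1 = 0)
position 0: 000 → 1  (bit 0 = 1)
bits b7..b0 = 00110001 = 49

49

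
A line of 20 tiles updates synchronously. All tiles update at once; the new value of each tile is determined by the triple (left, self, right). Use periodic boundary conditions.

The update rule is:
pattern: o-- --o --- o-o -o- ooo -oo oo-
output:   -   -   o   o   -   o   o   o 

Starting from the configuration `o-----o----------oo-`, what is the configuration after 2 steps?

--ooo---oooooooo-ooo
--ooo-o-oooooooooooo

--ooo-o-oooooooooooo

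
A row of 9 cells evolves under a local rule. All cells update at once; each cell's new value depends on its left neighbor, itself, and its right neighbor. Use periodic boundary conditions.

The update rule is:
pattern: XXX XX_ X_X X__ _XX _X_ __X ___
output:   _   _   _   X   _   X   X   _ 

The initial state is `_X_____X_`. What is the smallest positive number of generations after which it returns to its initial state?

4

XXX___XXX
___X_X___
__XX_XX__
_X_____X_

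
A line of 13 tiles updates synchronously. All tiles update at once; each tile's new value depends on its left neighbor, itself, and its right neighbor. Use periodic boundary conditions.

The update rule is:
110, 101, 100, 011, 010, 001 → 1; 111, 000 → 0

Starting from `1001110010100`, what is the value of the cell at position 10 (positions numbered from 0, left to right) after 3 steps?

0

1111011111111
0001110000000
0011011000000
position 10 holds 0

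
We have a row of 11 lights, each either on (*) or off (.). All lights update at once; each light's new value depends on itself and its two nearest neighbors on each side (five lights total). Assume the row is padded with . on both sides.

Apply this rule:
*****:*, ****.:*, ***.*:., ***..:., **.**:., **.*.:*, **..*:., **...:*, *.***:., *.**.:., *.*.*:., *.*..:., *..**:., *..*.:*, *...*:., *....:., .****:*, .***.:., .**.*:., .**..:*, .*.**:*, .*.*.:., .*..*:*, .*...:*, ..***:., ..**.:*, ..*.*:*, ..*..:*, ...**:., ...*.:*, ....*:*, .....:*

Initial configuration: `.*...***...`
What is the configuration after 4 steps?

***.....*.*
...*.****..
*****.**.*.
.***....*.*

.***....*.*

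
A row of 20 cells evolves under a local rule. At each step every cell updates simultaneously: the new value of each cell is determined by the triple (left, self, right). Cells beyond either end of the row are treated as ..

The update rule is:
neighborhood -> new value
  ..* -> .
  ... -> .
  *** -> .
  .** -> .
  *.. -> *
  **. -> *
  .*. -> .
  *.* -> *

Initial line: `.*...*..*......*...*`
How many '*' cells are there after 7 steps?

..*...*..*......*...
...*...*..*......*..
....*...*..*......*.
.....*...*..*......*
......*...*..*......
.......*...*..*.....
........*...*..*....
count of *: 3

3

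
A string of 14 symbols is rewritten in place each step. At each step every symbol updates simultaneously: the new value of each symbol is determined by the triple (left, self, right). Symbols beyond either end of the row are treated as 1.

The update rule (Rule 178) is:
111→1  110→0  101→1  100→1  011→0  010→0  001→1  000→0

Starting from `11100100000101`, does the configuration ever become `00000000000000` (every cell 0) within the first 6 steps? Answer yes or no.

no

11011010001010
10100101010101
01011010101010
10100101010101  (repeats step 2; period 2)
step 6: 10100101010101
step 6 is 10100101010101, still not uniform 0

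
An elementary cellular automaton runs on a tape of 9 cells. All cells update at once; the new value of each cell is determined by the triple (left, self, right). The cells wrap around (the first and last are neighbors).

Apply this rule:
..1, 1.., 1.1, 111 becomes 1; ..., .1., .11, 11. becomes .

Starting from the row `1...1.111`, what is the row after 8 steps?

1.1.1.1..

.1.1.1.11
1.1.1.1..
.1.1.1.11  (repeats step 1; period 2)
step 8: 1.1.1.1..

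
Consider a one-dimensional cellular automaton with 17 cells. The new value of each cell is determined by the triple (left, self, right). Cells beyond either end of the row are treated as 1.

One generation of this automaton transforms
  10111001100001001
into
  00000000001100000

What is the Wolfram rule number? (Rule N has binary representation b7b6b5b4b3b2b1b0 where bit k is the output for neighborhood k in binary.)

position 3: 111 → 0  (bit 7 = 0)
position 0: 110 → 0  (bit 6 = 0)
position 1: 101 → 0  (bit 5 = 0)
position 5: 100 → 0  (bit 4 = 0)
position 2: 011 → 0  (bit 3 = 0)
position 13: 010 → 0  (bit 2 = 0)
position 6: 001 → 0  (bit 1 = 0)
position 10: 000 → 1  (bit 0 = 1)
bits b7..b0 = 00000001 = 1

1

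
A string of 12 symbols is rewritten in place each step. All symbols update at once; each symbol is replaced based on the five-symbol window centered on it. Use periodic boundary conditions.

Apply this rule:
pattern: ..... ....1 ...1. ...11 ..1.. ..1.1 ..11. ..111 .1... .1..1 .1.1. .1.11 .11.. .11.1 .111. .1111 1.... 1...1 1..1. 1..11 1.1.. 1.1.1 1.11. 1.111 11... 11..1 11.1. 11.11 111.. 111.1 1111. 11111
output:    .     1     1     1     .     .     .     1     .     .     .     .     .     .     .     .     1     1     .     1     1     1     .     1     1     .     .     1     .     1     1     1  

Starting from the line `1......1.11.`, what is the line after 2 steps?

step 1: 1.1..11.....
step 2: ..1.1..11.11

..1.1..11.11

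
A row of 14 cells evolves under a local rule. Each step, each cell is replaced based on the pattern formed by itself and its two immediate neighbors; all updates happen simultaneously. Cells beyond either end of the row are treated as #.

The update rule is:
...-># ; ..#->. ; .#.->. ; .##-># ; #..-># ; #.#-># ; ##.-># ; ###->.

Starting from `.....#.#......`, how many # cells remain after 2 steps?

####..#.#####.
...##..##...##
count of #: 6

6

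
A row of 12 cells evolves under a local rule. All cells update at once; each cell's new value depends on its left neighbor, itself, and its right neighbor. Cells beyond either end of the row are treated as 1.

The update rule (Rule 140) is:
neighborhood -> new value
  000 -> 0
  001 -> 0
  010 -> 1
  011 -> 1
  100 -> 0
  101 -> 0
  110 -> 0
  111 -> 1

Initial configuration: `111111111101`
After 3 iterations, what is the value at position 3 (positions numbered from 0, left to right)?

iteration 1: 111111111001
iteration 2: 111111110001
iteration 3: 111111100001
position 3 holds 1

1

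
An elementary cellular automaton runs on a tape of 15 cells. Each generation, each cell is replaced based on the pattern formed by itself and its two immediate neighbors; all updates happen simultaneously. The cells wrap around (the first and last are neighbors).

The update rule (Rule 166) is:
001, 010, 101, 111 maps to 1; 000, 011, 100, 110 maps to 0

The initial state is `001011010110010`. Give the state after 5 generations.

generation 1: 011100111000110
generation 2: 101001010001000
generation 3: 111011110011001
generation 4: 110101100100010
generation 5: 001110001100111

001110001100111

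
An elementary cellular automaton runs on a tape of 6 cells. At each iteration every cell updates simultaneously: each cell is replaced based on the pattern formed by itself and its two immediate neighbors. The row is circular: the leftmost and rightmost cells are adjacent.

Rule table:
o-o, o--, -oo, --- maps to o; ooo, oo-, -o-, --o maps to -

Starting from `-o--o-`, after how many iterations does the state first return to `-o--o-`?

--o--o
o--o--
-o--o-

3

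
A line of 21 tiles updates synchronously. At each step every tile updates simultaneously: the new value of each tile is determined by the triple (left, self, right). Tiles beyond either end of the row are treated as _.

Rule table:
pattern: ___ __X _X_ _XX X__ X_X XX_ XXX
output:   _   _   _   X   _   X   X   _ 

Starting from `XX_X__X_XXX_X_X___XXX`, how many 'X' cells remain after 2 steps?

XXX____XX_XX_X____X_X
X_X____XXXXXX______X_
count of X: 9

9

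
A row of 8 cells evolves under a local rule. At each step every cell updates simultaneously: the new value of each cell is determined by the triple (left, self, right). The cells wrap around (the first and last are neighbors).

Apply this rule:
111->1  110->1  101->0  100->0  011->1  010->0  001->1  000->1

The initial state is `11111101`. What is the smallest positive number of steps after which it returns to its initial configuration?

11111101

1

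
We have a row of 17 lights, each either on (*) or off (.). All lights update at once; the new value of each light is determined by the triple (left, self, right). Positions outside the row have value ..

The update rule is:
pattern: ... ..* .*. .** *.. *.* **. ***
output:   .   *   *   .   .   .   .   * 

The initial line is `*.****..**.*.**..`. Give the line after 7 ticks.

*.*..*...........

*..**..*...*.....
*.*...**..**.....
*.*..*...*.......
*.*.**..**.......
*.*....*.........
*.*...**.........
*.*..*...........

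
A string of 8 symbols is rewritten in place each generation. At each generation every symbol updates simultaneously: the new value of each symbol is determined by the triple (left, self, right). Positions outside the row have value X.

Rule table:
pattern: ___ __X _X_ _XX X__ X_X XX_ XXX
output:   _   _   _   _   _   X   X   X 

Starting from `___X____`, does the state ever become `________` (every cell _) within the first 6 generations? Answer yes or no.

yes

generation 1: ________
all cells are _ at generation 1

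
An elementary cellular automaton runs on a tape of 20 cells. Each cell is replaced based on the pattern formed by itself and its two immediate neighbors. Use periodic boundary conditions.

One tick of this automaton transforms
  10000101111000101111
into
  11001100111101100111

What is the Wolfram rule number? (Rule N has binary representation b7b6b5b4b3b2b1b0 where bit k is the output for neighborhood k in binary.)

214

position 8: 111 → 1  (bit 7 = 1)
position 0: 110 → 1  (bit 6 = 1)
position 6: 101 → 0  (bit 5 = 0)
position 1: 100 → 1  (bit 4 = 1)
position 7: 011 → 0  (bit 3 = 0)
position 5: 010 → 1  (bit 2 = 1)
position 4: 001 → 1  (bit 1 = 1)
position 2: 000 → 0  (bit 0 = 0)
bits b7..b0 = 11010110 = 214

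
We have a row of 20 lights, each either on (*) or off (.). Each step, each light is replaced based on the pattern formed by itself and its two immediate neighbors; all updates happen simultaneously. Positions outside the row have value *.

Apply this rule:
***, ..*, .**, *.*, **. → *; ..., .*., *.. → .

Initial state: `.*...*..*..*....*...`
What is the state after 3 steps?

*.*..*..*....*...***

*...*..*..*....*...*
*..*..*..*....*...**
*.*..*..*....*...***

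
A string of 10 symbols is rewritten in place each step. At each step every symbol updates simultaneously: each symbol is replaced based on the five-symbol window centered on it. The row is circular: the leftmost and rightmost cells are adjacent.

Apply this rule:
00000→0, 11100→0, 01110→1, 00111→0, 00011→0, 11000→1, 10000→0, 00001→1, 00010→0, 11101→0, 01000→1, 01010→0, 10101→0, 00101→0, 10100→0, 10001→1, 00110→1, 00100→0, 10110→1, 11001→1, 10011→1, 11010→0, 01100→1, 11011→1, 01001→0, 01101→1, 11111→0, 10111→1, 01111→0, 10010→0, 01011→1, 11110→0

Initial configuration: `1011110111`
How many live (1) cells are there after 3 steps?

4

step 1: 0110001100
step 2: 0111101111
step 3: 1100011000
count of 1: 4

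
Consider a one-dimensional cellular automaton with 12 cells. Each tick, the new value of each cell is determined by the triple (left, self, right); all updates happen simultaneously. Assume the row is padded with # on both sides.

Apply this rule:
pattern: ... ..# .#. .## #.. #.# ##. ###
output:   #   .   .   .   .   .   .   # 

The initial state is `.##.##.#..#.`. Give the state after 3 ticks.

..########..

............
.##########.
..########..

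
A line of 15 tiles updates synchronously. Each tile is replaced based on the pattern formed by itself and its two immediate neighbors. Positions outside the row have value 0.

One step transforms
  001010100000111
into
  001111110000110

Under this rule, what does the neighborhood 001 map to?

0

At position 1 the neighborhood is 001; the next row has 0 there.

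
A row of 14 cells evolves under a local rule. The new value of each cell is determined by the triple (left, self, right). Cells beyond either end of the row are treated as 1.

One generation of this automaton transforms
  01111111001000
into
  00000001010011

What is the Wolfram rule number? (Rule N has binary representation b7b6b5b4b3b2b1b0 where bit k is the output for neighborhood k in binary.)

67

position 2: 111 → 0  (bit 7 = 0)
position 7: 110 → 1  (bit 6 = 1)
position 0: 101 → 0  (bit 5 = 0)
position 8: 100 → 0  (bit 4 = 0)
position 1: 011 → 0  (bit 3 = 0)
position 10: 010 → 0  (bit 2 = 0)
position 9: 001 → 1  (bit 1 = 1)
position 12: 000 → 1  (bit 0 = 1)
bits b7..b0 = 01000011 = 67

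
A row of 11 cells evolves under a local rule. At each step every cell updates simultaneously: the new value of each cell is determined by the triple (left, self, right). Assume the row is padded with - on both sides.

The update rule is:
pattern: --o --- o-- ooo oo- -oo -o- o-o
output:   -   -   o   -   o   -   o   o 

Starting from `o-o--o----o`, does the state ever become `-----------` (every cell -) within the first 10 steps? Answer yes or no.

oooo-oo---o
---oo-oo--o
----oo-oo-o
-----oo-ooo
------oo--o
-------oo-o
--------ooo
----------o
----------o  (fixed point — unchanged through step 10)
step 10 is ----------o, still not uniform -

no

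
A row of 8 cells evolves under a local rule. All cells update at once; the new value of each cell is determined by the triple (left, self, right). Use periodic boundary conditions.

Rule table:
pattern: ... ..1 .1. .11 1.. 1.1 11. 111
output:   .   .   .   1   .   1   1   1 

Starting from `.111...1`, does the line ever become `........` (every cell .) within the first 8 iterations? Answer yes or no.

no

iteration 1: 1111....
iteration 2: 1111....  (fixed point — unchanged through iteration 8)
iteration 8 is 1111...., still not uniform .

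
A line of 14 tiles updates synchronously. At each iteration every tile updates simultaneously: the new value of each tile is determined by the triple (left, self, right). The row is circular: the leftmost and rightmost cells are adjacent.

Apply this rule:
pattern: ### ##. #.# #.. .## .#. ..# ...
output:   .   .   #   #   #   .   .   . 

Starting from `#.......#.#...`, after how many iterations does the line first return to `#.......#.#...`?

.#.......#.#..
..#.......#.#.
...#.......#.#
#...#.......#.
.#...#.......#
#.#...#.......
.#.#...#......
..#.#...#.....
...#.#...#....
....#.#...#...
.....#.#...#..
......#.#...#.
.......#.#...#
#.......#.#...

14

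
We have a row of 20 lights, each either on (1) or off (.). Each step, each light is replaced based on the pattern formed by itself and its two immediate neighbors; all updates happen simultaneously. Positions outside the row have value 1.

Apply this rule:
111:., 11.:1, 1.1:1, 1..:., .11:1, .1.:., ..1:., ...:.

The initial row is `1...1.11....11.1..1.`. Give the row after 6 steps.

1..................1

1....111....111....1
1....1.1....1.1....1
1.....1......1.....1
1..................1
1..................1  (fixed point — unchanged through step 6)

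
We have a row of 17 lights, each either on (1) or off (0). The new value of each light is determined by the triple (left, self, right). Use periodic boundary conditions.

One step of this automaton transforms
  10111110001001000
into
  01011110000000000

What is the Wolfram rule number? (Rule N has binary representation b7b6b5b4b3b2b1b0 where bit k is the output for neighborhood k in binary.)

224

position 3: 111 → 1  (bit 7 = 1)
position 6: 110 → 1  (bit 6 = 1)
position 1: 101 → 1  (bit 5 = 1)
position 7: 100 → 0  (bit 4 = 0)
position 2: 011 → 0  (bit 3 = 0)
position 0: 010 → 0  (bit 2 = 0)
position 9: 001 → 0  (bit 1 = 0)
position 8: 000 → 0  (bit 0 = 0)
bits b7..b0 = 11100000 = 224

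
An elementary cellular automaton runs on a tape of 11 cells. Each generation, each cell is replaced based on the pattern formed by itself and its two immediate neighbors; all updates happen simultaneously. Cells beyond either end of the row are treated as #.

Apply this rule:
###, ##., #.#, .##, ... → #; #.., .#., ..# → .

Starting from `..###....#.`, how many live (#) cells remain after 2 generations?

..###.##..#
..######..#
count of #: 7

7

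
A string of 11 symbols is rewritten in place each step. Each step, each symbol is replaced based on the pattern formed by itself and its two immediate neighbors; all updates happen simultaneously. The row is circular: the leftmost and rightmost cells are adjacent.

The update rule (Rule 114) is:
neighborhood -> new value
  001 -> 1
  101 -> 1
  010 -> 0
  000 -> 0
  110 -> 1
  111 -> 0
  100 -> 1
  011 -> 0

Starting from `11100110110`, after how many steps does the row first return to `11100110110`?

00111011011
11001101101
01110110110
10011011011
11101101100
00110110111
11011011001
01101101110
10110110011
11011011100
01101100111
10110111001
11011001110
01101110011
10110011101
11011100110
01100111011
10111001101
11001110110
01110011011
10011101101
11100110110

22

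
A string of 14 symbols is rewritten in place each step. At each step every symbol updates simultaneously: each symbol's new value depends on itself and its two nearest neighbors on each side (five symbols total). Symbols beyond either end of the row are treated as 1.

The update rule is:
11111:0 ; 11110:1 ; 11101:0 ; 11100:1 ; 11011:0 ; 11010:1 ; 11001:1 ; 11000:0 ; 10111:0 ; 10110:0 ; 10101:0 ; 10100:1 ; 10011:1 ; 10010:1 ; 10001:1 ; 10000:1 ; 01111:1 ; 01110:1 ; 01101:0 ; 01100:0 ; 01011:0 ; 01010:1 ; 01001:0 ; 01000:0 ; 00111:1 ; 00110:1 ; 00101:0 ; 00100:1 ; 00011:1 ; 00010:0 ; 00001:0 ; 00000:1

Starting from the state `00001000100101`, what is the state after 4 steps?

01001010101000
11010101011011
10101010000001
01010110111011

01010110111011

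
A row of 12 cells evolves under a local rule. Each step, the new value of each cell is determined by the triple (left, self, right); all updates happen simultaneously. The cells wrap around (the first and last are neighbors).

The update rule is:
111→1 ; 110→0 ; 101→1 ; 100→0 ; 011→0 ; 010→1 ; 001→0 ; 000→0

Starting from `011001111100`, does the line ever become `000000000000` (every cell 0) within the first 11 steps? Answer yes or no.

step 1: 000000111000
step 2: 000000010000
step 3: 000000010000  (fixed point — unchanged through step 11)
step 11 is 000000010000, still not uniform 0

no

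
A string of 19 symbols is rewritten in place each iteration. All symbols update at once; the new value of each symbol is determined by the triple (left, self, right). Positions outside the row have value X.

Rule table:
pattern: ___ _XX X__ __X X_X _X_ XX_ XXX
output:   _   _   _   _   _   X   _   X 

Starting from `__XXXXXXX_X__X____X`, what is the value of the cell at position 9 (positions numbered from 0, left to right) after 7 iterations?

iteration 1: ___XXXXX__X__X_____
iteration 2: ____XXX___X__X_____
iteration 3: _____X____X__X_____
iteration 4: _____X____X__X_____  (fixed point — unchanged through iteration 7)
position 9 holds _

_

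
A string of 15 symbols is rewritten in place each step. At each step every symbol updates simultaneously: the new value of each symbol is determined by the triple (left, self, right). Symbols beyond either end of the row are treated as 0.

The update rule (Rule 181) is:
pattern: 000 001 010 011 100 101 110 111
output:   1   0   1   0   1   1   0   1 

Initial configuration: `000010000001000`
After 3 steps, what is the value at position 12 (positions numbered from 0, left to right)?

111011111101111
010101111010110
011110110111001
position 12 holds 0

0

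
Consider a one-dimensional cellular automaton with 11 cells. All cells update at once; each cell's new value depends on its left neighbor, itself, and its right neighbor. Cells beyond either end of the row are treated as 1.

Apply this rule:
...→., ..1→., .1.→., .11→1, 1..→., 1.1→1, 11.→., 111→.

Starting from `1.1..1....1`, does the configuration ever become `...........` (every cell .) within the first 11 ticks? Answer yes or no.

.1........1
1.........1
..........1
..........1  (fixed point — unchanged through tick 11)
tick 11 is ..........1, still not uniform .

no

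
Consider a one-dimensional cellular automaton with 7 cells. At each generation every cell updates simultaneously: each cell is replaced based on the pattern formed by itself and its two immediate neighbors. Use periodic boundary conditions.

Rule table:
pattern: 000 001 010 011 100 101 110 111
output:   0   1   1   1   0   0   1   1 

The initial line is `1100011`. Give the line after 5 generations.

1100111
1101111
1101111  (fixed point — unchanged through generation 5)

1101111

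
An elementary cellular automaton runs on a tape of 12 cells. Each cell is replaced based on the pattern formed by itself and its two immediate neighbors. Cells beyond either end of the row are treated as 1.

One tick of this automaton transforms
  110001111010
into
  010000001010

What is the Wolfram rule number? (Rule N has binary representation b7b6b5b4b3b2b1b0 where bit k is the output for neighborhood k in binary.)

68

position 0: 111 → 0  (bit 7 = 0)
position 1: 110 → 1  (bit 6 = 1)
position 9: 101 → 0  (bit 5 = 0)
position 2: 100 → 0  (bit 4 = 0)
position 5: 011 → 0  (bit 3 = 0)
position 10: 010 → 1  (bit 2 = 1)
position 4: 001 → 0  (bit 1 = 0)
position 3: 000 → 0  (bit 0 = 0)
bits b7..b0 = 01000100 = 68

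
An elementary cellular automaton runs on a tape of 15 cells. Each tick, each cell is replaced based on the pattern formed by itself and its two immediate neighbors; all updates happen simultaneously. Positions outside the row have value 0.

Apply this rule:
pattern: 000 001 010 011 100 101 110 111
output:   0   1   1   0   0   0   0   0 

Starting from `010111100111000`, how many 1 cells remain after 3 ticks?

1

110000001000000
000000011000000
000000100000000
count of 1: 1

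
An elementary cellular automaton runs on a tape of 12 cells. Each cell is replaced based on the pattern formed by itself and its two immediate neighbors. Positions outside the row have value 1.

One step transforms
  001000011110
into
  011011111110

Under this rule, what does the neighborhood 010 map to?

1

At position 2 the neighborhood is 010; the next row has 1 there.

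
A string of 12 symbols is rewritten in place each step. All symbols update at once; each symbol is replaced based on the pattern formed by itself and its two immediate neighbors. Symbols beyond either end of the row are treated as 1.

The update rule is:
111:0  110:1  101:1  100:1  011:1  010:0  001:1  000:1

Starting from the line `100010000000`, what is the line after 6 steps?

111101111111
000111000000
111101111111  (repeats step 1; period 2)
step 6: 000111000000

000111000000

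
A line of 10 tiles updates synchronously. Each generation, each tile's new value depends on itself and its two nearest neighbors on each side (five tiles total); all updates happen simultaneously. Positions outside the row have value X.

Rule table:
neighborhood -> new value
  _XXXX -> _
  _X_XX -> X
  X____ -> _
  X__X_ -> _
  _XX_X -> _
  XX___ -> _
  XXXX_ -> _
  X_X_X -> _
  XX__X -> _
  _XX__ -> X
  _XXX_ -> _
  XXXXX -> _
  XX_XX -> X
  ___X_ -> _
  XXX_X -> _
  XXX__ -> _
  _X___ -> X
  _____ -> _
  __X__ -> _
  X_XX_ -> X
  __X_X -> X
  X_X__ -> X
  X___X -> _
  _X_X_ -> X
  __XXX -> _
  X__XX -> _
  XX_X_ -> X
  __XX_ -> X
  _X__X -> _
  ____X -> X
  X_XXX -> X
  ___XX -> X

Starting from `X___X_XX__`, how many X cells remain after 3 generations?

4

____XXXX__
__XX______
__XX____XX
count of X: 4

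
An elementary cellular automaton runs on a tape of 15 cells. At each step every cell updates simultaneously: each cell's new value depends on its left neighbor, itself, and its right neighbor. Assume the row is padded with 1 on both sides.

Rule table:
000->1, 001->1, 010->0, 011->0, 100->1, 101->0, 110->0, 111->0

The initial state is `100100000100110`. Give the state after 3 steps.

011011111011000
000000000000111
111111111111000

111111111111000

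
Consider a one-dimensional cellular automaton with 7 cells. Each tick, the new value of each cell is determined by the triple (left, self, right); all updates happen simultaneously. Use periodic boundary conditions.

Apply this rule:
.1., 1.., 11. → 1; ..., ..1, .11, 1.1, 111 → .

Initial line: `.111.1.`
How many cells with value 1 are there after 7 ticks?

...1.11
1..1..1
11.11..
.1..11.
.11..11
..11..1
1..11.1
count of 1: 4

4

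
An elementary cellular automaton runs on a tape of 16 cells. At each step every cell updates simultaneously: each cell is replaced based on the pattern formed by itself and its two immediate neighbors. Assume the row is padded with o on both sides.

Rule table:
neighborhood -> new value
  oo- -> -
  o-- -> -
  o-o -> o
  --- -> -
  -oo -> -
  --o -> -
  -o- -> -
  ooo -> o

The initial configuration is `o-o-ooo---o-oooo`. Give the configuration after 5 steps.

-o-------------o

step 1: -o-o-o-----o-ooo
step 2: o-o-o-------o-oo
step 3: -o-o---------o-o
step 4: o-o-----------o-
step 5: -o-------------o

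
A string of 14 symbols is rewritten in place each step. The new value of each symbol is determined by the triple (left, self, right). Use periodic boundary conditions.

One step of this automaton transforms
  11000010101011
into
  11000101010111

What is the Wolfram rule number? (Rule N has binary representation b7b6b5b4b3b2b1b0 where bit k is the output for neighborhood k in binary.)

position 0: 111 → 1  (bit 7 = 1)
position 1: 110 → 1  (bit 6 = 1)
position 7: 101 → 1  (bit 5 = 1)
position 2: 100 → 0  (bit 4 = 0)
position 12: 011 → 1  (bit 3 = 1)
position 6: 010 → 0  (bit 2 = 0)
position 5: 001 → 1  (bit 1 = 1)
position 3: 000 → 0  (bit 0 = 0)
bits b7..b0 = 11101010 = 234

234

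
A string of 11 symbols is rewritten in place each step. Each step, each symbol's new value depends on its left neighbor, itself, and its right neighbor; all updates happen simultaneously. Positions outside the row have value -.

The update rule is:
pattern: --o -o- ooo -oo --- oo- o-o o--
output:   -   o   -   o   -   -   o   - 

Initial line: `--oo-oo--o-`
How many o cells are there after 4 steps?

--o-oo---o-
--ooo----o-
--o------o-
--o------o-
count of o: 2

2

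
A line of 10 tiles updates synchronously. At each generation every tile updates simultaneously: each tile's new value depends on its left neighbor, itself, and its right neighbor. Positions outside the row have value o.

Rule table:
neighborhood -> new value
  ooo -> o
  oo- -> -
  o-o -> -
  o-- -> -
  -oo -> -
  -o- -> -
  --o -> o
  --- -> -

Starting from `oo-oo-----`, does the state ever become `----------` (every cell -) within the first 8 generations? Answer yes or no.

o--------o
--------o-
-------o--
------o--o
-----o--o-
----o--o--
---o--o--o
--o--o--o-
generation 8 is --o--o--o-, still not uniform -

no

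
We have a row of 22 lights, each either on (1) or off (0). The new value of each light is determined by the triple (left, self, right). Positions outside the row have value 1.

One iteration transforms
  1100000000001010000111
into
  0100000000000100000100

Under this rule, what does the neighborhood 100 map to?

At position 2 the neighborhood is 100; the next row has 0 there.

0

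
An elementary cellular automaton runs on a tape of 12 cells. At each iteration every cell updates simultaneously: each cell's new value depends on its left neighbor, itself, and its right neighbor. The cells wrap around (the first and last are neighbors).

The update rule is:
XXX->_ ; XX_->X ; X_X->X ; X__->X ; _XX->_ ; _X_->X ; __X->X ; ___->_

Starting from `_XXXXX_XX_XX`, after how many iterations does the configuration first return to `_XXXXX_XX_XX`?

3

iteration 1: X____XX_XX_X
iteration 2: XX__X_XX_XX_
iteration 3: _XXXXX_XX_XX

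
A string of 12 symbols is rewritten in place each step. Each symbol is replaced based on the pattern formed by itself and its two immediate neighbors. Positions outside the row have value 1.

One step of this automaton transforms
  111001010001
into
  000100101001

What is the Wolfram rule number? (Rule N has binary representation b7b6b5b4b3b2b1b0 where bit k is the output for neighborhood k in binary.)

56

position 0: 111 → 0  (bit 7 = 0)
position 2: 110 → 0  (bit 6 = 0)
position 6: 101 → 1  (bit 5 = 1)
position 3: 100 → 1  (bit 4 = 1)
position 11: 011 → 1  (bit 3 = 1)
position 5: 010 → 0  (bit 2 = 0)
position 4: 001 → 0  (bit 1 = 0)
position 9: 000 → 0  (bit 0 = 0)
bits b7..b0 = 00111000 = 56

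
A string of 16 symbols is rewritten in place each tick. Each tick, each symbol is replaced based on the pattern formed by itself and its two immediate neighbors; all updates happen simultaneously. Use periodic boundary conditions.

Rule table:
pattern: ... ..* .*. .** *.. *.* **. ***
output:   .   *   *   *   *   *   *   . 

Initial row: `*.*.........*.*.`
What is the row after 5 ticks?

****.......*****
...**.....**....
..****...****...
.**..**.**..**..
***************.

***************.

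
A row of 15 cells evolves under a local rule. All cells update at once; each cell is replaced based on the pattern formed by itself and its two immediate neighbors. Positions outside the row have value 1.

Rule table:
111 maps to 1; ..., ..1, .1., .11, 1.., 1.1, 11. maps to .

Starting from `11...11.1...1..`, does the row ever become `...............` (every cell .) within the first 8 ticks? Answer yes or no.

yes

tick 1: 1..............
tick 2: ...............
all cells are . at tick 2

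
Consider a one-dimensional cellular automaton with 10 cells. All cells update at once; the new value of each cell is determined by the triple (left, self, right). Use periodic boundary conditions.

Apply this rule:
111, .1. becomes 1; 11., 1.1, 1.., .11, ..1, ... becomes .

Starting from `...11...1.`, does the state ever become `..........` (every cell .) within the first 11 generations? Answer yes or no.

no

........1.
........1.  (fixed point — unchanged through generation 11)
generation 11 is ........1., still not uniform .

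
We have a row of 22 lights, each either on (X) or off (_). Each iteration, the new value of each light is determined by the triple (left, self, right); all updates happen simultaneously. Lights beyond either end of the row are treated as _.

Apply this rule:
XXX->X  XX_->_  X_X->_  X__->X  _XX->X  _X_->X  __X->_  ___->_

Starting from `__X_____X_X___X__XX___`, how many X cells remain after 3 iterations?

11

iteration 1: __XX____X_XX__XX_X_X__
iteration 2: __X_X___X_X_X_X__X_XX_
iteration 3: __X_XX__X_X_X_XX_X_X_X
count of X: 11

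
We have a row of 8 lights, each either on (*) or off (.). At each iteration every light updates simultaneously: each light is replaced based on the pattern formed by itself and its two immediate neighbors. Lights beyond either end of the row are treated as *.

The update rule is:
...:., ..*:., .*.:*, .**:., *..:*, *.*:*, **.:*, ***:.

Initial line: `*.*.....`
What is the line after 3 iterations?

****....
...**...
*...**..

*...**..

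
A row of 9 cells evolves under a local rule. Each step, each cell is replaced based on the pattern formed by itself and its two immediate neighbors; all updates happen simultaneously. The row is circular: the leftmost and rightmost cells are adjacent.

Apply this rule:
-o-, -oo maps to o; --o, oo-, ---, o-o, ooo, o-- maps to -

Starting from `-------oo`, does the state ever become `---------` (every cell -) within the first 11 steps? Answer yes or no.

no

-------o-
-------o-  (fixed point — unchanged through step 11)
step 11 is -------o-, still not uniform -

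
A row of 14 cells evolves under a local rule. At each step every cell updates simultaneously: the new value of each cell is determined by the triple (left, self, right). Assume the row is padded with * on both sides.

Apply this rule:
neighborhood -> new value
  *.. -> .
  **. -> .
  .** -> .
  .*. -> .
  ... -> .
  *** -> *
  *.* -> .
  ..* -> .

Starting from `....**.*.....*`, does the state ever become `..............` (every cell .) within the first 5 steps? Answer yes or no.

step 1: ..............
all cells are . at step 1

yes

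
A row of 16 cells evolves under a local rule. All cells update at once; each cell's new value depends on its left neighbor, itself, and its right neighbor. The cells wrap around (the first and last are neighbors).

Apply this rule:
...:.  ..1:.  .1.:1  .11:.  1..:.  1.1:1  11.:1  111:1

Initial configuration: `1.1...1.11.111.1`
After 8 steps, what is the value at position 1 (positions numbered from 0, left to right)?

111...11.11.111.
.11....11.11.111
1.1.....11.11.11
111......11.11.1
111.......11.11.
.11........11.11
1.1.........11.1
111..........11.
position 1 holds 1

1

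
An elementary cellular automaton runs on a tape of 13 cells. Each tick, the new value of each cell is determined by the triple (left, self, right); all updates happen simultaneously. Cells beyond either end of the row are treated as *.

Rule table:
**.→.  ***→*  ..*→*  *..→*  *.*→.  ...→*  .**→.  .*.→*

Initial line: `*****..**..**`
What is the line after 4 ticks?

*...**.**.***

tick 1: ****.**..**.*
tick 2: ***....**....
tick 3: **.****..****
tick 4: *...**.**.***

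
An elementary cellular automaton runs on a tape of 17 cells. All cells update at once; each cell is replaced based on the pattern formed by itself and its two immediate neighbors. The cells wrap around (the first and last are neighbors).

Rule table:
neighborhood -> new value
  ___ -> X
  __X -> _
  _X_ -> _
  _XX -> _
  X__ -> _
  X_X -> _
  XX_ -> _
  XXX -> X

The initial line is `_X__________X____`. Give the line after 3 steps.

___XXXXXXXX___XXX
_X__XXXXXX__X__X_
_____XXXX________

_____XXXX________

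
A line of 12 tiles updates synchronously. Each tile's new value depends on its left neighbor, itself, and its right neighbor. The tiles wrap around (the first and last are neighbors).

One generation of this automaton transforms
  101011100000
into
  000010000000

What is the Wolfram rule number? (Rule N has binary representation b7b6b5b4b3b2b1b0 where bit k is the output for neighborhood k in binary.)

position 5: 111 → 0  (bit 7 = 0)
position 6: 110 → 0  (bit 6 = 0)
position 1: 101 → 0  (bit 5 = 0)
position 7: 100 → 0  (bit 4 = 0)
position 4: 011 → 1  (bit 3 = 1)
position 0: 010 → 0  (bit 2 = 0)
position 11: 001 → 0  (bit 1 = 0)
position 8: 000 → 0  (bit 0 = 0)
bits b7..b0 = 00001000 = 8

8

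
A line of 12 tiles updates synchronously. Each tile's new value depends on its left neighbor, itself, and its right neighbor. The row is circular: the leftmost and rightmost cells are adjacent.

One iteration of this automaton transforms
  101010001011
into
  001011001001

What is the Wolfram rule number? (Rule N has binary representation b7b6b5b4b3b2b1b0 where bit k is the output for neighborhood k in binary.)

position 11: 111 → 1  (bit 7 = 1)
position 0: 110 → 0  (bit 6 = 0)
position 1: 101 → 0  (bit 5 = 0)
position 5: 100 → 1  (bit 4 = 1)
position 10: 011 → 0  (bit 3 = 0)
position 2: 010 → 1  (bit 2 = 1)
position 7: 001 → 0  (bit 1 = 0)
position 6: 000 → 0  (bit 0 = 0)
bits b7..b0 = 10010100 = 148

148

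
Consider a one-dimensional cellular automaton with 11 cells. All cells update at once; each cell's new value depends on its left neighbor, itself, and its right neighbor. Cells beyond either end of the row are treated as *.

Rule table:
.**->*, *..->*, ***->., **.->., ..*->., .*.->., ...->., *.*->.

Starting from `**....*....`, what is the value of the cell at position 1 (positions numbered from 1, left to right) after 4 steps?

..*....*...
*..*....*..
.*..*....*.
..*..*.....
position 1 holds .

.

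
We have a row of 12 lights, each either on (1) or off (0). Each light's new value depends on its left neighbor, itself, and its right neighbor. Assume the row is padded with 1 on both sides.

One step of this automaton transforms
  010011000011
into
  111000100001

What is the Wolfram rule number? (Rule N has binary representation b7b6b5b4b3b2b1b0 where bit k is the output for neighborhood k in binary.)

180

position 11: 111 → 1  (bit 7 = 1)
position 5: 110 → 0  (bit 6 = 0)
position 0: 101 → 1  (bit 5 = 1)
position 2: 100 → 1  (bit 4 = 1)
position 4: 011 → 0  (bit 3 = 0)
position 1: 010 → 1  (bit 2 = 1)
position 3: 001 → 0  (bit 1 = 0)
position 7: 000 → 0  (bit 0 = 0)
bits b7..b0 = 10110100 = 180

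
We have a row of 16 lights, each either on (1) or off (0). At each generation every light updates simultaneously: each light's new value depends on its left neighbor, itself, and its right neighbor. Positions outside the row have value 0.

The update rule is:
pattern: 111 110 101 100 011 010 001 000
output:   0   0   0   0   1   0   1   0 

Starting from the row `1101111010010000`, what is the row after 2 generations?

generation 1: 1001000000100000
generation 2: 0010000001000000

0010000001000000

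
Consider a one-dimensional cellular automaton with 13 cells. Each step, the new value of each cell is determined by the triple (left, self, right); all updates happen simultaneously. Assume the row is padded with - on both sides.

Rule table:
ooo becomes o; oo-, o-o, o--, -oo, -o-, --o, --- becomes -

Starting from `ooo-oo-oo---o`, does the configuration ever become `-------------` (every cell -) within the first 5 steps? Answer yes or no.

-o-----------
-------------
all cells are - at step 2

yes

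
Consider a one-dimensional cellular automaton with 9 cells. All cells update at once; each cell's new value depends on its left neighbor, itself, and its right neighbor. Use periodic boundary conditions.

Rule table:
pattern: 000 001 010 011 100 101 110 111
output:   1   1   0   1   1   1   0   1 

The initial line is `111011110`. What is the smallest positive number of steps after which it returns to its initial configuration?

110111101
101111011
011110111
111101110
111011101
110111011
101110111
011101111
111011110

9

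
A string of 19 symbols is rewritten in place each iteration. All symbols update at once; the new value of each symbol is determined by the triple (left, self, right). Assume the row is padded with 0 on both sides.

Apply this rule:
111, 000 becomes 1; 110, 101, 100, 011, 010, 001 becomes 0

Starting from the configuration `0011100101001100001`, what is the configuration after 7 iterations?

0100111100011000000

iteration 1: 1001000000000001100
iteration 2: 0000011111111100001
iteration 3: 1111001111111001100
iteration 4: 0110000111110000001
iteration 5: 0000110011100111100
iteration 6: 1110000001000011001
iteration 7: 0100111100011000000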